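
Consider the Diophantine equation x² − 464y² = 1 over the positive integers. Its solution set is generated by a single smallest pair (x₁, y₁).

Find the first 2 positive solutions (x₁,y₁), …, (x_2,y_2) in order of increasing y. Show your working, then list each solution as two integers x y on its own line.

√464 → a₀=21, period (1,1,5,1,1,1,5,1,1,42); ℓ=10 even so k=9
a_0=21:  p_0=21·1+0=21,  q_0=21·0+1=1
a_1=1:  p_1=1·21+1=22,  q_1=1·1+0=1
…
a_3=5:  p_3=5·43+22=237,  q_3=5·2+1=11
…
a_6=1:  p_6=1·517+280=797,  q_6=1·24+13=37
…
a_8=1:  p_8=1·4502+797=5299,  q_8=1·209+37=246
a_9=1:  p_9=1·5299+4502=9801,  q_9=1·246+209=455
fundamental: x₁=9801, y₁=455  (since 96059601 − 464·207025 = 1)
n=2: (9801,455)∘(9801,455) = (9801·9801+464·455·455, 9801·455+455·9801) = (192119201,8918910)

9801 455
192119201 8918910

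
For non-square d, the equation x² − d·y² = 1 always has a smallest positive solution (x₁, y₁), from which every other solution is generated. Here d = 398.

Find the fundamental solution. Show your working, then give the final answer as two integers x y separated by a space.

399 20

√398 → a₀=19, period (1,18,1,38); ℓ=4 even so k=3
k=0  a_k=19  p_k/q_k = 19/1
k=1  a_k=1  p_k/q_k = 20/1
k=2  a_k=18  p_k/q_k = 379/19
k=3  a_k=1  p_k/q_k = 399/20
fundamental: x₁=399, y₁=20  (since 159201 − 398·400 = 1)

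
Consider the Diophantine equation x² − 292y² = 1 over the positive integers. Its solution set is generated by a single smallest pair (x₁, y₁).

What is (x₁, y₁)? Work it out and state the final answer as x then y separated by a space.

2281249 133500

√292 = [17; 11,2,1,3,8,3,1,2,11,34, …], period ℓ=10 (even) → k=9
i=0: a=17 ⇒ p=17, q=1
…
i=4: a=3 ⇒ p=2136, q=125
…
i=8: a=2 ⇒ p=200767, q=11749
i=9: a=11 ⇒ p=2281249, q=133500
(x₁, y₁) = (2281249, 133500);  2281249² − 292·133500² = 1 ✓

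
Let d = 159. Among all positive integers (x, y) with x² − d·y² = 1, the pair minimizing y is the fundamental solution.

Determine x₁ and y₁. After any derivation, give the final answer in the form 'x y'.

[12; 1,1,1,1,3,1,1,1,1,24] for √159; ℓ=10 ⇒ convergent index 9
step 0: (12, 1)  from 12·(1,0) + (0,1)
…
step 2: (25, 2)  from 1·(13,1) + (12,1)
…
step 6: (290, 23)  from 1·(227,18) + (63,5)
…
step 8: (807, 64)  from 1·(517,41) + (290,23)
step 9: (1324, 105)  from 1·(807,64) + (517,41)
→ (1324, 105).  Check: 1324²=1752976, 159·105²=1752975, difference 1.

1324 105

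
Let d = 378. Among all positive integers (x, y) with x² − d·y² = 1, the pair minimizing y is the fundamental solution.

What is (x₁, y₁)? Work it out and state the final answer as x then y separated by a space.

√378 = [19; 2,3,1,4,1,3,2,38, …], period ℓ=8 (even) → k=7
step 0: (19, 1)  from 19·(1,0) + (0,1)
step 1: (39, 2)  from 2·(19,1) + (1,0)
step 2: (136, 7)  from 3·(39,2) + (19,1)
step 3: (175, 9)  from 1·(136,7) + (39,2)
step 4: (836, 43)  from 4·(175,9) + (136,7)
step 5: (1011, 52)  from 1·(836,43) + (175,9)
step 6: (3869, 199)  from 3·(1011,52) + (836,43)
step 7: (8749, 450)  from 2·(3869,199) + (1011,52)
→ (8749, 450).  Check: 8749²=76545001, 378·450²=76545000, difference 1.

8749 450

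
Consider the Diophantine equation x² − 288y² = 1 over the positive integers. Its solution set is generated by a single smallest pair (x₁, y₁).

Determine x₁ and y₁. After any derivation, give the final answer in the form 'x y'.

√288 → a₀=16, period (1,32); ℓ=2 even so k=1
a_0=16:  p_0=16·1+0=16,  q_0=16·0+1=1
a_1=1:  p_1=1·16+1=17,  q_1=1·1+0=1
fundamental: x₁=17, y₁=1  (since 289 − 288·1 = 1)

17 1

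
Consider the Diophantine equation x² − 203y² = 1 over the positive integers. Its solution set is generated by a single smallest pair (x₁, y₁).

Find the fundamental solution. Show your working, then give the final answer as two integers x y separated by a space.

[14; 4,28] for √203; ℓ=2 ⇒ convergent index 1
step 0: (14, 1)  from 14·(1,0) + (0,1)
step 1: (57, 4)  from 4·(14,1) + (1,0)
(x₁, y₁) = (57, 4);  57² − 203·4² = 1 ✓

57 4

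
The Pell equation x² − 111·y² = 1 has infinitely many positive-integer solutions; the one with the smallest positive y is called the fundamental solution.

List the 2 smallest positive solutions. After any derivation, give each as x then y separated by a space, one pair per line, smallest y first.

295 28
174049 16520

√111 = [10; 1,1,6,1,1,20, …], period ℓ=6 (even) → k=5
i=0: a=10 ⇒ p=10, q=1
…
i=3: a=6 ⇒ p=137, q=13
i=4: a=1 ⇒ p=158, q=15
i=5: a=1 ⇒ p=295, q=28
fundamental: x₁=295, y₁=28  (since 87025 − 111·784 = 1)
n=2: (295,28)∘(295,28) = (295·295+111·28·28, 295·28+28·295) = (174049,16520)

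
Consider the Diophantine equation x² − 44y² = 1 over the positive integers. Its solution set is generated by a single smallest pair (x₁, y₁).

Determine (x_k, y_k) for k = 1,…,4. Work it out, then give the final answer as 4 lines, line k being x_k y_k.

d=44: √d = [6; 1,1,1,2,1,1,1,12] (ℓ=8, even), read p_7/q_7
step 0: (6, 1)  from 6·(1,0) + (0,1)
…
step 2: (13, 2)  from 1·(7,1) + (6,1)
…
step 4: (53, 8)  from 2·(20,3) + (13,2)
…
step 6: (126, 19)  from 1·(73,11) + (53,8)
step 7: (199, 30)  from 1·(126,19) + (73,11)
fundamental: x₁=199, y₁=30  (since 39601 − 44·900 = 1)
(199+30√44)^2 = 79201 + 11940√44
(199+30√44)^3 = 31521799 + 4752090√44
(199+30√44)^4 = 12545596801 + 1891319880√44

199 30
79201 11940
31521799 4752090
12545596801 1891319880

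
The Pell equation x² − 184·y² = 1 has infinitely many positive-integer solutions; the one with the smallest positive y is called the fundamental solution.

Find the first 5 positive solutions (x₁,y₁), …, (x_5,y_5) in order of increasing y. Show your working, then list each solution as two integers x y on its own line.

24335 1794
1184384449 87313980
57643991108495 4249571404806
2805533046066067201 206826640184594040
136545293294391499564175 10066252573534620521994

√184 → a₀=13, period (1,1,3,2,1,2,1,2,3,1,1,26); ℓ=12 even so k=11
step 0: (13, 1)  from 13·(1,0) + (0,1)
…
step 2: (27, 2)  from 1·(14,1) + (13,1)
…
step 4: (217, 16)  from 2·(95,7) + (27,2)
step 5: (312, 23)  from 1·(217,16) + (95,7)
…
step 7: (1153, 85)  from 1·(841,62) + (312,23)
step 8: (3147, 232)  from 2·(1153,85) + (841,62)
step 9: (10594, 781)  from 3·(3147,232) + (1153,85)
step 10: (13741, 1013)  from 1·(10594,781) + (3147,232)
step 11: (24335, 1794)  from 1·(13741,1013) + (10594,781)
→ (24335, 1794).  Check: 24335²=592192225, 184·1794²=592192224, difference 1.
(x_2, y_2) = (24335·24335 + 184·1794·1794, 24335·1794 + 1794·24335) = (1184384449, 87313980)
(x_3, y_3) = (24335·1184384449 + 184·1794·87313980, 24335·87313980 + 1794·1184384449) = (57643991108495, 4249571404806)
(x_4, y_4) = (24335·57643991108495 + 184·1794·4249571404806, 24335·4249571404806 + 1794·57643991108495) = (2805533046066067201, 206826640184594040)
(x_5, y_5) = (24335·2805533046066067201 + 184·1794·206826640184594040, 24335·206826640184594040 + 1794·2805533046066067201) = (136545293294391499564175, 10066252573534620521994)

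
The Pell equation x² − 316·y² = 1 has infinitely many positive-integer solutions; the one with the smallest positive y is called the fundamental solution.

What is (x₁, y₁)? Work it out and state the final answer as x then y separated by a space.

√316 = [17; 1,3,2,8,2,3,1,34, …], period ℓ=8 (even) → k=7
a_0=17:  p_0=17·1+0=17,  q_0=17·0+1=1
…
a_2=3:  p_2=3·18+17=71,  q_2=3·1+1=4
…
a_4=8:  p_4=8·160+71=1351,  q_4=8·9+4=76
a_5=2:  p_5=2·1351+160=2862,  q_5=2·76+9=161
a_6=3:  p_6=3·2862+1351=9937,  q_6=3·161+76=559
a_7=1:  p_7=1·9937+2862=12799,  q_7=1·559+161=720
(x₁, y₁) = (12799, 720);  12799² − 316·720² = 1 ✓

12799 720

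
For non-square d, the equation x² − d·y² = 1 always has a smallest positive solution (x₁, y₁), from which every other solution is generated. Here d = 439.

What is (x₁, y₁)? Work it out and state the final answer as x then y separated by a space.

√439 → a₀=20, period (1,19,1,40); ℓ=4 even so k=3
a_0=20:  p_0=20·1+0=20,  q_0=20·0+1=1
a_1=1:  p_1=1·20+1=21,  q_1=1·1+0=1
a_2=19:  p_2=19·21+20=419,  q_2=19·1+1=20
a_3=1:  p_3=1·419+21=440,  q_3=1·20+1=21
(x₁, y₁) = (440, 21);  440² − 439·21² = 1 ✓

440 21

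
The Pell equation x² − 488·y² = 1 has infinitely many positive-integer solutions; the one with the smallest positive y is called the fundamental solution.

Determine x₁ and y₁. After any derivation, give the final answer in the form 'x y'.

√488 → a₀=22, period (11,44); ℓ=2 even so k=1
i=0: a=22 ⇒ p=22, q=1
i=1: a=11 ⇒ p=243, q=11
→ (243, 11).  Check: 243²=59049, 488·11²=59048, difference 1.

243 11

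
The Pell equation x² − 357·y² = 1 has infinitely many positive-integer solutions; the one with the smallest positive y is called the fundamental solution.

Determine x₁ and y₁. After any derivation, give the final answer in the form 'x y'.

√357 = [18; 1,8,2,8,1,36, …], period ℓ=6 (even) → k=5
step 0: (18, 1)  from 18·(1,0) + (0,1)
step 1: (19, 1)  from 1·(18,1) + (1,0)
…
step 4: (3042, 161)  from 8·(359,19) + (170,9)
step 5: (3401, 180)  from 1·(3042,161) + (359,19)
(x₁, y₁) = (3401, 180);  3401² − 357·180² = 1 ✓

3401 180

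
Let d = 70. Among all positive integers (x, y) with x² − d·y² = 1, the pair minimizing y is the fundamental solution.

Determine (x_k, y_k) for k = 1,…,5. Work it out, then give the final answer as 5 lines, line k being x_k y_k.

√70 → a₀=8, period (2,1,2,1,2,16); ℓ=6 even so k=5
i=0: a=8 ⇒ p=8, q=1
i=1: a=2 ⇒ p=17, q=2
…
i=4: a=1 ⇒ p=92, q=11
i=5: a=2 ⇒ p=251, q=30
(x₁, y₁) = (251, 30);  251² − 70·30² = 1 ✓
(x_2, y_2) = (251·251 + 70·30·30, 251·30 + 30·251) = (126001, 15060)
(x_3, y_3) = (251·126001 + 70·30·15060, 251·15060 + 30·126001) = (63252251, 7560090)
(x_4, y_4) = (251·63252251 + 70·30·7560090, 251·7560090 + 30·63252251) = (31752504001, 3795150120)
(x_5, y_5) = (251·31752504001 + 70·30·3795150120, 251·3795150120 + 30·31752504001) = (15939693756251, 1905157800150)

251 30
126001 15060
63252251 7560090
31752504001 3795150120
15939693756251 1905157800150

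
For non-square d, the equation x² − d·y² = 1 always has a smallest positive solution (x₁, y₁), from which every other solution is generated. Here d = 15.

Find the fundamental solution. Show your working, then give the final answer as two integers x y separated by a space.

√15 → a₀=3, period (1,6); ℓ=2 even so k=1
k=0  a_k=3  p_k/q_k = 3/1
k=1  a_k=1  p_k/q_k = 4/1
fundamental: x₁=4, y₁=1  (since 16 − 15·1 = 1)

4 1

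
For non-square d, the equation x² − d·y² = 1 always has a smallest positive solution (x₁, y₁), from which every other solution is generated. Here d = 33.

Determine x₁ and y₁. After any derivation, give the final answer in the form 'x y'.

√33 = [5; 1,2,1,10, …], period ℓ=4 (even) → k=3
i=0: a=5 ⇒ p=5, q=1
…
i=2: a=2 ⇒ p=17, q=3
i=3: a=1 ⇒ p=23, q=4
(x₁, y₁) = (23, 4);  23² − 33·4² = 1 ✓

23 4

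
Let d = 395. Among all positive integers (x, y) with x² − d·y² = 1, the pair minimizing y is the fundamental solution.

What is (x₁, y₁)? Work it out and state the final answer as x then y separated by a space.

159 8

d=395: √d = [19; 1,6,1,38] (ℓ=4, even), read p_3/q_3
step 0: (19, 1)  from 19·(1,0) + (0,1)
step 1: (20, 1)  from 1·(19,1) + (1,0)
step 2: (139, 7)  from 6·(20,1) + (19,1)
step 3: (159, 8)  from 1·(139,7) + (20,1)
fundamental: x₁=159, y₁=8  (since 25281 − 395·64 = 1)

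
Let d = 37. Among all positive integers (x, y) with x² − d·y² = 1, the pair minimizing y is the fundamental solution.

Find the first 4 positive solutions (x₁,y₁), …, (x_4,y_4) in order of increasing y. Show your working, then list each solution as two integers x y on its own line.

[6; 12] for √37; ℓ=1 ⇒ convergent index 1
k=0  a_k=6  p_k/q_k = 6/1
k=1  a_k=12  p_k/q_k = 73/12
(x₁, y₁) = (73, 12);  73² − 37·12² = 1 ✓
(73+12√37)^2 = 10657 + 1752√37
(73+12√37)^3 = 1555849 + 255780√37
(73+12√37)^4 = 227143297 + 37342128√37

73 12
10657 1752
1555849 255780
227143297 37342128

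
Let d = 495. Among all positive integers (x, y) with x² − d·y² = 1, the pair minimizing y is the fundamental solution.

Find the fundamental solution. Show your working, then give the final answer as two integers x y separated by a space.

[22; 4,44] for √495; ℓ=2 ⇒ convergent index 1
step 0: (22, 1)  from 22·(1,0) + (0,1)
step 1: (89, 4)  from 4·(22,1) + (1,0)
→ (89, 4).  Check: 89²=7921, 495·4²=7920, difference 1.

89 4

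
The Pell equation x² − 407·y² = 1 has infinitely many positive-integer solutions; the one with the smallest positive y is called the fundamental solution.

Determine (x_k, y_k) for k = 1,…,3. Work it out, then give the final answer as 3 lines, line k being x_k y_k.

√407 = [20; 5,1,2,1,5,40, …], period ℓ=6 (even) → k=5
i=0: a=20 ⇒ p=20, q=1
…
i=2: a=1 ⇒ p=121, q=6
i=3: a=2 ⇒ p=343, q=17
i=4: a=1 ⇒ p=464, q=23
i=5: a=5 ⇒ p=2663, q=132
fundamental: x₁=2663, y₁=132  (since 7091569 − 407·17424 = 1)
(2663+132√407)^2 = 14183137 + 703032√407
(2663+132√407)^3 = 75539384999 + 3744348300√407

2663 132
14183137 703032
75539384999 3744348300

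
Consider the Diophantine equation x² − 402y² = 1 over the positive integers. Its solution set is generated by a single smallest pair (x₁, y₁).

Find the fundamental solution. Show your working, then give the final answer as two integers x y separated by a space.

401 20

d=402: √d = [20; 20,40] (ℓ=2, even), read p_1/q_1
step 0: (20, 1)  from 20·(1,0) + (0,1)
step 1: (401, 20)  from 20·(20,1) + (1,0)
fundamental: x₁=401, y₁=20  (since 160801 − 402·400 = 1)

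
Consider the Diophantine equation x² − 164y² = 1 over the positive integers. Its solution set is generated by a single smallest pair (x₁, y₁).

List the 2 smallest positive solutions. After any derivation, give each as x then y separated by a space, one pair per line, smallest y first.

√164 = [12; 1,4,6,4,1,24, …], period ℓ=6 (even) → k=5
i=0: a=12 ⇒ p=12, q=1
i=1: a=1 ⇒ p=13, q=1
i=2: a=4 ⇒ p=64, q=5
i=3: a=6 ⇒ p=397, q=31
i=4: a=4 ⇒ p=1652, q=129
i=5: a=1 ⇒ p=2049, q=160
→ (2049, 160).  Check: 2049²=4198401, 164·160²=4198400, difference 1.
(2049+160√164)^2 = 8396801 + 655680√164

2049 160
8396801 655680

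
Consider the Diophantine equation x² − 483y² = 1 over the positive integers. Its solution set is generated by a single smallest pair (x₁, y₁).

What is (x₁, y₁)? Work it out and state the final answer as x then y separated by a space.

d=483: √d = [21; 1,42] (ℓ=2, even), read p_1/q_1
a_0=21:  p_0=21·1+0=21,  q_0=21·0+1=1
a_1=1:  p_1=1·21+1=22,  q_1=1·1+0=1
(x₁, y₁) = (22, 1);  22² − 483·1² = 1 ✓

22 1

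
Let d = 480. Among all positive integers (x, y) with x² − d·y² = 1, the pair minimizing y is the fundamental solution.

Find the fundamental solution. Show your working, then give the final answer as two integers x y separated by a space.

d=480: √d = [21; 1,9,1,42] (ℓ=4, even), read p_3/q_3
a_0=21:  p_0=21·1+0=21,  q_0=21·0+1=1
a_1=1:  p_1=1·21+1=22,  q_1=1·1+0=1
a_2=9:  p_2=9·22+21=219,  q_2=9·1+1=10
a_3=1:  p_3=1·219+22=241,  q_3=1·10+1=11
fundamental: x₁=241, y₁=11  (since 58081 − 480·121 = 1)

241 11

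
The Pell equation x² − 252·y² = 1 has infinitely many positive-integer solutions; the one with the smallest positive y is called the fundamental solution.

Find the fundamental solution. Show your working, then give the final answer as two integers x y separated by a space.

d=252: √d = [15; 1,6,1,30] (ℓ=4, even), read p_3/q_3
k=0  a_k=15  p_k/q_k = 15/1
…
k=2  a_k=6  p_k/q_k = 111/7
k=3  a_k=1  p_k/q_k = 127/8
(x₁, y₁) = (127, 8);  127² − 252·8² = 1 ✓

127 8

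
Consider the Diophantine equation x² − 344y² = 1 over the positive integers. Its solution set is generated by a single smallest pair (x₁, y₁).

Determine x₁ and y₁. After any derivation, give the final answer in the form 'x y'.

10405 561

[18; 1,1,4,1,3,1,4,1,1,36] for √344; ℓ=10 ⇒ convergent index 9
k=0  a_k=18  p_k/q_k = 18/1
…
k=3  a_k=4  p_k/q_k = 167/9
…
k=6  a_k=1  p_k/q_k = 983/53
…
k=8  a_k=1  p_k/q_k = 5694/307
k=9  a_k=1  p_k/q_k = 10405/561
→ (10405, 561).  Check: 10405²=108264025, 344·561²=108264024, difference 1.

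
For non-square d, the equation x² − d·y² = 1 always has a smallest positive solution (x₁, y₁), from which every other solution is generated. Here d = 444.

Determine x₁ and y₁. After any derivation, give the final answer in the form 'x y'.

d=444: √d = [21; 14,42] (ℓ=2, even), read p_1/q_1
a_0=21:  p_0=21·1+0=21,  q_0=21·0+1=1
a_1=14:  p_1=14·21+1=295,  q_1=14·1+0=14
(x₁, y₁) = (295, 14);  295² − 444·14² = 1 ✓

295 14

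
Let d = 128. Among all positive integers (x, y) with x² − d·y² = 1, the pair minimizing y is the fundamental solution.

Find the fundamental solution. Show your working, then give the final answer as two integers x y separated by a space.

[11; 3,5,3,22] for √128; ℓ=4 ⇒ convergent index 3
k=0  a_k=11  p_k/q_k = 11/1
…
k=2  a_k=5  p_k/q_k = 181/16
k=3  a_k=3  p_k/q_k = 577/51
fundamental: x₁=577, y₁=51  (since 332929 − 128·2601 = 1)

577 51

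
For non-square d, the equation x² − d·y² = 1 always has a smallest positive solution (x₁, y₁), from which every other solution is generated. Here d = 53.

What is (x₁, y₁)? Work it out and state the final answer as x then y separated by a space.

[7; 3,1,1,3,14] for √53; ℓ=5 ⇒ convergent index 9
k=0  a_k=7  p_k/q_k = 7/1
…
k=2  a_k=1  p_k/q_k = 29/4
k=3  a_k=1  p_k/q_k = 51/7
…
k=8  a_k=1  p_k/q_k = 18557/2549
k=9  a_k=3  p_k/q_k = 66249/9100
fundamental: x₁=66249, y₁=9100  (since 4388930001 − 53·82810000 = 1)

66249 9100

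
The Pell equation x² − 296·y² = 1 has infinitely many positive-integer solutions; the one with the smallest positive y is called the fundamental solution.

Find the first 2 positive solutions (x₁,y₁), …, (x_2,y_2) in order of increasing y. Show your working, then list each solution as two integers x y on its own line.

3699 215
27365201 1590570

√296 → a₀=17, period (4,1,7,1,4,34); ℓ=6 even so k=5
a_0=17:  p_0=17·1+0=17,  q_0=17·0+1=1
a_1=4:  p_1=4·17+1=69,  q_1=4·1+0=4
a_2=1:  p_2=1·69+17=86,  q_2=1·4+1=5
…
a_4=1:  p_4=1·671+86=757,  q_4=1·39+5=44
a_5=4:  p_5=4·757+671=3699,  q_5=4·44+39=215
→ (3699, 215).  Check: 3699²=13682601, 296·215²=13682600, difference 1.
(3699+215√296)^2 = 27365201 + 1590570√296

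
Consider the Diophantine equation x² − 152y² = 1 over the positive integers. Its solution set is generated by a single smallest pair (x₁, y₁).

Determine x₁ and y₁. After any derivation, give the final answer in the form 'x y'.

37 3

[12; 3,24] for √152; ℓ=2 ⇒ convergent index 1
i=0: a=12 ⇒ p=12, q=1
i=1: a=3 ⇒ p=37, q=3
→ (37, 3).  Check: 37²=1369, 152·3²=1368, difference 1.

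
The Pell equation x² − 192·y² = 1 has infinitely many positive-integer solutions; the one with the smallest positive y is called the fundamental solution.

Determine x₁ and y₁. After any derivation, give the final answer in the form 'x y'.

[13; 1,5,1,26] for √192; ℓ=4 ⇒ convergent index 3
i=0: a=13 ⇒ p=13, q=1
…
i=2: a=5 ⇒ p=83, q=6
i=3: a=1 ⇒ p=97, q=7
fundamental: x₁=97, y₁=7  (since 9409 − 192·49 = 1)

97 7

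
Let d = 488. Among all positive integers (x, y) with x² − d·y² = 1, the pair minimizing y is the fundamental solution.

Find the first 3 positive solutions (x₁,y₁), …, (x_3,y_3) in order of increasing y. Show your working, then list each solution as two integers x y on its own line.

243 11
118097 5346
57394899 2598145

[22; 11,44] for √488; ℓ=2 ⇒ convergent index 1
k=0  a_k=22  p_k/q_k = 22/1
k=1  a_k=11  p_k/q_k = 243/11
(x₁, y₁) = (243, 11);  243² − 488·11² = 1 ✓
n=2: (243,11)∘(243,11) = (243·243+488·11·11, 243·11+11·243) = (118097,5346)
n=3: (118097,5346)∘(243,11) = (243·118097+488·11·5346, 243·5346+11·118097) = (57394899,2598145)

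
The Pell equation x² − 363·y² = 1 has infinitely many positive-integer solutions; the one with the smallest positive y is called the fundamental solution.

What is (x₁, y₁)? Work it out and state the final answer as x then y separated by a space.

[19; 19,38] for √363; ℓ=2 ⇒ convergent index 1
a_0=19:  p_0=19·1+0=19,  q_0=19·0+1=1
a_1=19:  p_1=19·19+1=362,  q_1=19·1+0=19
fundamental: x₁=362, y₁=19  (since 131044 − 363·361 = 1)

362 19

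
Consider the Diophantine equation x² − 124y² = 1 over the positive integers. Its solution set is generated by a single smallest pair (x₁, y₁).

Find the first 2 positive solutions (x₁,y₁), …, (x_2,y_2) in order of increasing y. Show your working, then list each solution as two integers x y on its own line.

4620799 414960
42703566796801 3834893506080

√124 → a₀=11, period (7,2,1,1,1,…,2,7,22); ℓ=16 even so k=15
i=0: a=11 ⇒ p=11, q=1
…
i=3: a=1 ⇒ p=245, q=22
i=4: a=1 ⇒ p=412, q=37
i=5: a=1 ⇒ p=657, q=59
i=6: a=3 ⇒ p=2383, q=214
…
i=8: a=4 ⇒ p=14543, q=1306
i=9: a=1 ⇒ p=17583, q=1579
…
i=11: a=1 ⇒ p=84875, q=7622
i=12: a=1 ⇒ p=152167, q=13665
i=13: a=1 ⇒ p=237042, q=21287
i=14: a=2 ⇒ p=626251, q=56239
i=15: a=7 ⇒ p=4620799, q=414960
fundamental: x₁=4620799, y₁=414960  (since 21351783398401 − 124·172191801600 = 1)
(x_2, y_2) = (4620799·4620799 + 124·414960·414960, 4620799·414960 + 414960·4620799) = (42703566796801, 3834893506080)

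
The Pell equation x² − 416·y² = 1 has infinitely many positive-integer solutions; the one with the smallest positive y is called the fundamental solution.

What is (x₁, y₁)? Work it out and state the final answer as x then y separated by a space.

√416 → a₀=20, period (2,1,1,9,1,1,2,40); ℓ=8 even so k=7
step 0: (20, 1)  from 20·(1,0) + (0,1)
step 1: (41, 2)  from 2·(20,1) + (1,0)
…
step 4: (979, 48)  from 9·(102,5) + (61,3)
…
step 6: (2060, 101)  from 1·(1081,53) + (979,48)
step 7: (5201, 255)  from 2·(2060,101) + (1081,53)
(x₁, y₁) = (5201, 255);  5201² − 416·255² = 1 ✓

5201 255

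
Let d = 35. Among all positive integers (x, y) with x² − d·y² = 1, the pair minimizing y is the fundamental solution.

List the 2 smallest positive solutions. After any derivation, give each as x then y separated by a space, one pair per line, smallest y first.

6 1
71 12

√35 = [5; 1,10, …], period ℓ=2 (even) → k=1
a_0=5:  p_0=5·1+0=5,  q_0=5·0+1=1
a_1=1:  p_1=1·5+1=6,  q_1=1·1+0=1
fundamental: x₁=6, y₁=1  (since 36 − 35·1 = 1)
(x_2, y_2) = (6·6 + 35·1·1, 6·1 + 1·6) = (71, 12)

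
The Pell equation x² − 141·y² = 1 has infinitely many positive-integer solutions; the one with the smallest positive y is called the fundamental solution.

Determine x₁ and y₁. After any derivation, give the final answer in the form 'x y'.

[11; 1,6,1,22] for √141; ℓ=4 ⇒ convergent index 3
i=0: a=11 ⇒ p=11, q=1
i=1: a=1 ⇒ p=12, q=1
i=2: a=6 ⇒ p=83, q=7
i=3: a=1 ⇒ p=95, q=8
(x₁, y₁) = (95, 8);  95² − 141·8² = 1 ✓

95 8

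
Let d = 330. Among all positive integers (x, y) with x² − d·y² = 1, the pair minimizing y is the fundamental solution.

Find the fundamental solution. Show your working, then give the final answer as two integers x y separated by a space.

√330 → a₀=18, period (6,36); ℓ=2 even so k=1
i=0: a=18 ⇒ p=18, q=1
i=1: a=6 ⇒ p=109, q=6
fundamental: x₁=109, y₁=6  (since 11881 − 330·36 = 1)

109 6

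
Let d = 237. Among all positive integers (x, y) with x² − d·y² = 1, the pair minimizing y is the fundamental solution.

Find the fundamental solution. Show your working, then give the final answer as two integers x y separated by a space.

√237 = [15; 2,1,1,7,10,7,1,1,2,30, …], period ℓ=10 (even) → k=9
a_0=15:  p_0=15·1+0=15,  q_0=15·0+1=1
a_1=2:  p_1=2·15+1=31,  q_1=2·1+0=2
…
a_4=7:  p_4=7·77+46=585,  q_4=7·5+3=38
a_5=10:  p_5=10·585+77=5927,  q_5=10·38+5=385
…
a_8=1:  p_8=1·48001+42074=90075,  q_8=1·3118+2733=5851
a_9=2:  p_9=2·90075+48001=228151,  q_9=2·5851+3118=14820
fundamental: x₁=228151, y₁=14820  (since 52052878801 − 237·219632400 = 1)

228151 14820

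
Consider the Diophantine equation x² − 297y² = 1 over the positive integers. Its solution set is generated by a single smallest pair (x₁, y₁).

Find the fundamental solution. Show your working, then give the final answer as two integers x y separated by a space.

48599 2820

√297 → a₀=17, period (4,3,1,1,2,1,1,3,4,34); ℓ=10 even so k=9
a_0=17:  p_0=17·1+0=17,  q_0=17·0+1=1
…
a_3=1:  p_3=1·224+69=293,  q_3=1·13+4=17
…
a_8=3:  p_8=3·3171+1844=11357,  q_8=3·184+107=659
a_9=4:  p_9=4·11357+3171=48599,  q_9=4·659+184=2820
(x₁, y₁) = (48599, 2820);  48599² − 297·2820² = 1 ✓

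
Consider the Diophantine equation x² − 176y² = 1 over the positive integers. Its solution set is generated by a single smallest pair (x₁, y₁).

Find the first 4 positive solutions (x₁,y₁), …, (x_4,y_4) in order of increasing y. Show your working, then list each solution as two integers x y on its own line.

199 15
79201 5970
31521799 2376045
12545596801 945659940

√176 → a₀=13, period (3,1,3,26); ℓ=4 even so k=3
i=0: a=13 ⇒ p=13, q=1
i=1: a=3 ⇒ p=40, q=3
i=2: a=1 ⇒ p=53, q=4
i=3: a=3 ⇒ p=199, q=15
fundamental: x₁=199, y₁=15  (since 39601 − 176·225 = 1)
n=2: (199,15)∘(199,15) = (199·199+176·15·15, 199·15+15·199) = (79201,5970)
n=3: (79201,5970)∘(199,15) = (199·79201+176·15·5970, 199·5970+15·79201) = (31521799,2376045)
n=4: (31521799,2376045)∘(199,15) = (199·31521799+176·15·2376045, 199·2376045+15·31521799) = (12545596801,945659940)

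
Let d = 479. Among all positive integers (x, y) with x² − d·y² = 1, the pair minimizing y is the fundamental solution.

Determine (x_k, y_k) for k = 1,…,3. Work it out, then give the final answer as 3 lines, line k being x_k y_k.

2989440 136591
17873503027199 816661198080
106863529779256567680 4882719303976413809

d=479: √d = [21; 1,7,1,3,2,21,2,3,1,7,1,42] (ℓ=12, even), read p_11/q_11
a_0=21:  p_0=21·1+0=21,  q_0=21·0+1=1
a_1=1:  p_1=1·21+1=22,  q_1=1·1+0=1
a_2=7:  p_2=7·22+21=175,  q_2=7·1+1=8
a_3=1:  p_3=1·175+22=197,  q_3=1·8+1=9
a_4=3:  p_4=3·197+175=766,  q_4=3·9+8=35
a_5=2:  p_5=2·766+197=1729,  q_5=2·35+9=79
a_6=21:  p_6=21·1729+766=37075,  q_6=21·79+35=1694
a_7=2:  p_7=2·37075+1729=75879,  q_7=2·1694+79=3467
…
a_9=1:  p_9=1·264712+75879=340591,  q_9=1·12095+3467=15562
a_10=7:  p_10=7·340591+264712=2648849,  q_10=7·15562+12095=121029
a_11=1:  p_11=1·2648849+340591=2989440,  q_11=1·121029+15562=136591
(x₁, y₁) = (2989440, 136591);  2989440² − 479·136591² = 1 ✓
(2989440+136591√479)^2 = 17873503027199 + 816661198080√479
(2989440+136591√479)^3 = 106863529779256567680 + 4882719303976413809√479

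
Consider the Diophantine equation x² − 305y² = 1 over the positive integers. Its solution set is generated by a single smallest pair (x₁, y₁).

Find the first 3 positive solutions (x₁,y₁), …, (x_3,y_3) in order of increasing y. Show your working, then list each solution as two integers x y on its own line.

489 28
478241 27384
467719209 26781524

√305 → a₀=17, period (2,6,2,34); ℓ=4 even so k=3
i=0: a=17 ⇒ p=17, q=1
i=1: a=2 ⇒ p=35, q=2
i=2: a=6 ⇒ p=227, q=13
i=3: a=2 ⇒ p=489, q=28
fundamental: x₁=489, y₁=28  (since 239121 − 305·784 = 1)
k=2:  x_2 = 489·489+305·28·28 = 478241,  y_2 = 489·28+28·489 = 27384
k=3:  x_3 = 489·478241+305·28·27384 = 467719209,  y_3 = 489·27384+28·478241 = 26781524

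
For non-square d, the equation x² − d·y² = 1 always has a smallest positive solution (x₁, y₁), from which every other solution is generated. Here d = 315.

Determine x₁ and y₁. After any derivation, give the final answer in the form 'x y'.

71 4

√315 = [17; 1,2,1,34, …], period ℓ=4 (even) → k=3
a_0=17:  p_0=17·1+0=17,  q_0=17·0+1=1
…
a_2=2:  p_2=2·18+17=53,  q_2=2·1+1=3
a_3=1:  p_3=1·53+18=71,  q_3=1·3+1=4
(x₁, y₁) = (71, 4);  71² − 315·4² = 1 ✓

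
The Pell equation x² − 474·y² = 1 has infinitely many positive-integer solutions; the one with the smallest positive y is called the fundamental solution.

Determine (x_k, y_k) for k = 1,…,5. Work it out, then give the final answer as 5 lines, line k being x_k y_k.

193549 8890
74922430801 3441301220
29002323118011949 1332120819650670
11226741274261267003201 515661305041693754440
4345849093754985611287088749 199611459857697448136564450

√474 = [21; 1,3,2,1,1,…,3,1,42, …], period ℓ=14 (even) → k=13
k=0  a_k=21  p_k/q_k = 21/1
k=1  a_k=1  p_k/q_k = 22/1
k=2  a_k=3  p_k/q_k = 87/4
k=3  a_k=2  p_k/q_k = 196/9
k=4  a_k=1  p_k/q_k = 283/13
k=5  a_k=1  p_k/q_k = 479/22
k=6  a_k=1  p_k/q_k = 762/35
k=7  a_k=6  p_k/q_k = 5051/232
k=8  a_k=1  p_k/q_k = 5813/267
…
k=10  a_k=1  p_k/q_k = 16677/766
k=11  a_k=2  p_k/q_k = 44218/2031
k=12  a_k=3  p_k/q_k = 149331/6859
k=13  a_k=1  p_k/q_k = 193549/8890
→ (193549, 8890).  Check: 193549²=37461215401, 474·8890²=37461215400, difference 1.
k=2:  x_2 = 193549·193549+474·8890·8890 = 74922430801,  y_2 = 193549·8890+8890·193549 = 3441301220
k=3:  x_3 = 193549·74922430801+474·8890·3441301220 = 29002323118011949,  y_3 = 193549·3441301220+8890·74922430801 = 1332120819650670
k=4:  x_4 = 193549·29002323118011949+474·8890·1332120819650670 = 11226741274261267003201,  y_4 = 193549·1332120819650670+8890·29002323118011949 = 515661305041693754440
k=5:  x_5 = 193549·11226741274261267003201+474·8890·515661305041693754440 = 4345849093754985611287088749,  y_5 = 193549·515661305041693754440+8890·11226741274261267003201 = 199611459857697448136564450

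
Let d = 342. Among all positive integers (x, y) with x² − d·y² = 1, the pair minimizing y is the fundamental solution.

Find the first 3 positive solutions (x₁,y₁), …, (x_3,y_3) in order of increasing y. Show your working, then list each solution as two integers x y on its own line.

[18; 2,36] for √342; ℓ=2 ⇒ convergent index 1
step 0: (18, 1)  from 18·(1,0) + (0,1)
step 1: (37, 2)  from 2·(18,1) + (1,0)
→ (37, 2).  Check: 37²=1369, 342·2²=1368, difference 1.
k=2:  x_2 = 37·37+342·2·2 = 2737,  y_2 = 37·2+2·37 = 148
k=3:  x_3 = 37·2737+342·2·148 = 202501,  y_3 = 37·148+2·2737 = 10950

37 2
2737 148
202501 10950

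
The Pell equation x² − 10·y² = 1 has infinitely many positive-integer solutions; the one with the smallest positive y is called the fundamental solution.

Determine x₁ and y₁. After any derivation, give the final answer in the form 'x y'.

19 6

√10 → a₀=3, period (6); ℓ=1 odd so k=1
i=0: a=3 ⇒ p=3, q=1
i=1: a=6 ⇒ p=19, q=6
→ (19, 6).  Check: 19²=361, 10·6²=360, difference 1.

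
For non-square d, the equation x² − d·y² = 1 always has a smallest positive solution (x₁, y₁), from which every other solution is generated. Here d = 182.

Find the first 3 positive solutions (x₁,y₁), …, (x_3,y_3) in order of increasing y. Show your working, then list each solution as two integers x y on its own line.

d=182: √d = [13; 2,26] (ℓ=2, even), read p_1/q_1
k=0  a_k=13  p_k/q_k = 13/1
k=1  a_k=2  p_k/q_k = 27/2
(x₁, y₁) = (27, 2);  27² − 182·2² = 1 ✓
n=2: (27,2)∘(27,2) = (27·27+182·2·2, 27·2+2·27) = (1457,108)
n=3: (1457,108)∘(27,2) = (27·1457+182·2·108, 27·108+2·1457) = (78651,5830)

27 2
1457 108
78651 5830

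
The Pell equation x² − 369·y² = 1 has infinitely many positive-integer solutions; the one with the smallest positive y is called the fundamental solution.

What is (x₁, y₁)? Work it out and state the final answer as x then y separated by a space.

[19; 4,1,3,2,7,4,7,2,3,1,4,38] for √369; ℓ=12 ⇒ convergent index 11
step 0: (19, 1)  from 19·(1,0) + (0,1)
step 1: (77, 4)  from 4·(19,1) + (1,0)
step 2: (96, 5)  from 1·(77,4) + (19,1)
step 3: (365, 19)  from 3·(96,5) + (77,4)
step 4: (826, 43)  from 2·(365,19) + (96,5)
step 5: (6147, 320)  from 7·(826,43) + (365,19)
step 6: (25414, 1323)  from 4·(6147,320) + (826,43)
step 7: (184045, 9581)  from 7·(25414,1323) + (6147,320)
step 8: (393504, 20485)  from 2·(184045,9581) + (25414,1323)
…
step 10: (1758061, 91521)  from 1·(1364557,71036) + (393504,20485)
step 11: (8396801, 437120)  from 4·(1758061,91521) + (1364557,71036)
(x₁, y₁) = (8396801, 437120);  8396801² − 369·437120² = 1 ✓

8396801 437120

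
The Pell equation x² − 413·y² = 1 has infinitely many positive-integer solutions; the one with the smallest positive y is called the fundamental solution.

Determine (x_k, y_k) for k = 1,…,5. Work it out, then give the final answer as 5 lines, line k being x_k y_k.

√413 = [20; 3,9,1,4,1,9,3,40, …], period ℓ=8 (even) → k=7
a_0=20:  p_0=20·1+0=20,  q_0=20·0+1=1
…
a_2=9:  p_2=9·61+20=569,  q_2=9·3+1=28
a_3=1:  p_3=1·569+61=630,  q_3=1·28+3=31
a_4=4:  p_4=4·630+569=3089,  q_4=4·31+28=152
…
a_6=9:  p_6=9·3719+3089=36560,  q_6=9·183+152=1799
a_7=3:  p_7=3·36560+3719=113399,  q_7=3·1799+183=5580
fundamental: x₁=113399, y₁=5580  (since 12859333201 − 413·31136400 = 1)
(x_2, y_2) = (113399·113399 + 413·5580·5580, 113399·5580 + 5580·113399) = (25718666401, 1265532840)
(x_3, y_3) = (113399·25718666401 + 413·5580·1265532840, 113399·1265532840 + 5580·25718666401) = (5832942102300599, 287020317040740)
(x_4, y_4) = (113399·5832942102300599 + 413·5580·287020317040740, 113399·287020317040740 + 5580·5832942102300599) = (1322899602891852585601, 65095633862940217680)
(x_5, y_5) = (113399·1322899602891852585601 + 413·5580·65095633862940217680, 113399·65095633862940217680 + 5580·1322899602891852585601) = (300030984130833440606834999, 14763559568560095172347900)

113399 5580
25718666401 1265532840
5832942102300599 287020317040740
1322899602891852585601 65095633862940217680
300030984130833440606834999 14763559568560095172347900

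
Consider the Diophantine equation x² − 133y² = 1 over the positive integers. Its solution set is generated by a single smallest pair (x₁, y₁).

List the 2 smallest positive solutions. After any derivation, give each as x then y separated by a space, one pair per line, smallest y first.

√133 → a₀=11, period (1,1,7,5,1,…,1,1,22); ℓ=16 even so k=15
k=0  a_k=11  p_k/q_k = 11/1
…
k=2  a_k=1  p_k/q_k = 23/2
k=3  a_k=7  p_k/q_k = 173/15
k=4  a_k=5  p_k/q_k = 888/77
k=5  a_k=1  p_k/q_k = 1061/92
k=6  a_k=1  p_k/q_k = 1949/169
k=7  a_k=1  p_k/q_k = 3010/261
k=8  a_k=2  p_k/q_k = 7969/691
k=9  a_k=1  p_k/q_k = 10979/952
k=10  a_k=1  p_k/q_k = 18948/1643
k=11  a_k=1  p_k/q_k = 29927/2595
…
k=13  a_k=7  p_k/q_k = 1210008/104921
k=14  a_k=1  p_k/q_k = 1378591/119539
k=15  a_k=1  p_k/q_k = 2588599/224460
(x₁, y₁) = (2588599, 224460);  2588599² − 133·224460² = 1 ✓
(2588599+224460√133)^2 = 13401689565601 + 1162073863080√133

2588599 224460
13401689565601 1162073863080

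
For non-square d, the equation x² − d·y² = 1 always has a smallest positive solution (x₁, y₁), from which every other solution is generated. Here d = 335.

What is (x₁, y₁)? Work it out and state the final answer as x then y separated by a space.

604 33

d=335: √d = [18; 3,3,3,36] (ℓ=4, even), read p_3/q_3
step 0: (18, 1)  from 18·(1,0) + (0,1)
…
step 2: (183, 10)  from 3·(55,3) + (18,1)
step 3: (604, 33)  from 3·(183,10) + (55,3)
fundamental: x₁=604, y₁=33  (since 364816 − 335·1089 = 1)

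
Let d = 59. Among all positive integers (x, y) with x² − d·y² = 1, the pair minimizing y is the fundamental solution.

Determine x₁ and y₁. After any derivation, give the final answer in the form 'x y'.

530 69

√59 = [7; 1,2,7,2,1,14, …], period ℓ=6 (even) → k=5
step 0: (7, 1)  from 7·(1,0) + (0,1)
step 1: (8, 1)  from 1·(7,1) + (1,0)
…
step 3: (169, 22)  from 7·(23,3) + (8,1)
step 4: (361, 47)  from 2·(169,22) + (23,3)
step 5: (530, 69)  from 1·(361,47) + (169,22)
(x₁, y₁) = (530, 69);  530² − 59·69² = 1 ✓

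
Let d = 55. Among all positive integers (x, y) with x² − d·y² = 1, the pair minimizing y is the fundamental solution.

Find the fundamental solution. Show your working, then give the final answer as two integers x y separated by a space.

√55 → a₀=7, period (2,2,2,14); ℓ=4 even so k=3
step 0: (7, 1)  from 7·(1,0) + (0,1)
…
step 2: (37, 5)  from 2·(15,2) + (7,1)
step 3: (89, 12)  from 2·(37,5) + (15,2)
(x₁, y₁) = (89, 12);  89² − 55·12² = 1 ✓

89 12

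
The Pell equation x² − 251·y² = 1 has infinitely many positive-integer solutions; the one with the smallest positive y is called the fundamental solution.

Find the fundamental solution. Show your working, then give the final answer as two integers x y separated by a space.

3674890 231957

d=251: √d = [15; 1,5,2,1,2,…,5,1,30] (ℓ=14, even), read p_13/q_13
step 0: (15, 1)  from 15·(1,0) + (0,1)
step 1: (16, 1)  from 1·(15,1) + (1,0)
step 2: (95, 6)  from 5·(16,1) + (15,1)
…
step 4: (301, 19)  from 1·(206,13) + (95,6)
step 5: (808, 51)  from 2·(301,19) + (206,13)
…
step 11: (577033, 36422)  from 2·(212692,13425) + (151649,9572)
step 12: (3097857, 195535)  from 5·(577033,36422) + (212692,13425)
step 13: (3674890, 231957)  from 1·(3097857,195535) + (577033,36422)
fundamental: x₁=3674890, y₁=231957  (since 13504816512100 − 251·53804049849 = 1)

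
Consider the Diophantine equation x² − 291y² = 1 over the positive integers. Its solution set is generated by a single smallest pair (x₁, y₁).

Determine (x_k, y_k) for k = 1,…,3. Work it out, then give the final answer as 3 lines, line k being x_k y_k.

√291 → a₀=17, period (17,34); ℓ=2 even so k=1
step 0: (17, 1)  from 17·(1,0) + (0,1)
step 1: (290, 17)  from 17·(17,1) + (1,0)
fundamental: x₁=290, y₁=17  (since 84100 − 291·289 = 1)
(x_2, y_2) = (290·290 + 291·17·17, 290·17 + 17·290) = (168199, 9860)
(x_3, y_3) = (290·168199 + 291·17·9860, 290·9860 + 17·168199) = (97555130, 5718783)

290 17
168199 9860
97555130 5718783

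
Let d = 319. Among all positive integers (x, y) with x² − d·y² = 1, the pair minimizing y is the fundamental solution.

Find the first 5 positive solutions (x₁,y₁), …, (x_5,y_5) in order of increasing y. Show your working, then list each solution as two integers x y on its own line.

12901780 722361
332911854336799 18639485405160
8590311008090840302660 480965080021169647239
221660605515932150288251132801 12410611300231033623224965680
5719632734066677605580897309458268900 320237953322189008993822774252173561

[17; 1,6,5,1,4,…,6,1,34] for √319; ℓ=14 ⇒ convergent index 13
i=0: a=17 ⇒ p=17, q=1
i=1: a=1 ⇒ p=18, q=1
i=2: a=6 ⇒ p=125, q=7
i=3: a=5 ⇒ p=643, q=36
i=4: a=1 ⇒ p=768, q=43
i=5: a=4 ⇒ p=3715, q=208
i=6: a=3 ⇒ p=11913, q=667
i=7: a=1 ⇒ p=15628, q=875
i=8: a=3 ⇒ p=58797, q=3292
i=9: a=4 ⇒ p=250816, q=14043
…
i=12: a=6 ⇒ p=11102899, q=621643
i=13: a=1 ⇒ p=12901780, q=722361
fundamental: x₁=12901780, y₁=722361  (since 166455927168400 − 319·521805414321 = 1)
(12901780+722361√319)^2 = 332911854336799 + 18639485405160√319
(12901780+722361√319)^3 = 8590311008090840302660 + 480965080021169647239√319
(12901780+722361√319)^4 = 221660605515932150288251132801 + 12410611300231033623224965680√319
(12901780+722361√319)^5 = 5719632734066677605580897309458268900 + 320237953322189008993822774252173561√319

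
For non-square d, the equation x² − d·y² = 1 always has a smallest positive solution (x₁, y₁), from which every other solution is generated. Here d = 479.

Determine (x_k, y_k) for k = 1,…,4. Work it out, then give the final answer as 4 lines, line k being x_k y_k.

2989440 136591
17873503027199 816661198080
106863529779256567680 4882719303976413809
638924220926583633867571201 29193192792157684333155840

√479 = [21; 1,7,1,3,2,21,2,3,1,7,1,42, …], period ℓ=12 (even) → k=11
a_0=21:  p_0=21·1+0=21,  q_0=21·0+1=1
…
a_2=7:  p_2=7·22+21=175,  q_2=7·1+1=8
a_3=1:  p_3=1·175+22=197,  q_3=1·8+1=9
a_4=3:  p_4=3·197+175=766,  q_4=3·9+8=35
a_5=2:  p_5=2·766+197=1729,  q_5=2·35+9=79
…
a_7=2:  p_7=2·37075+1729=75879,  q_7=2·1694+79=3467
…
a_9=1:  p_9=1·264712+75879=340591,  q_9=1·12095+3467=15562
a_10=7:  p_10=7·340591+264712=2648849,  q_10=7·15562+12095=121029
a_11=1:  p_11=1·2648849+340591=2989440,  q_11=1·121029+15562=136591
fundamental: x₁=2989440, y₁=136591  (since 8936751513600 − 479·18657101281 = 1)
(x_2, y_2) = (2989440·2989440 + 479·136591·136591, 2989440·136591 + 136591·2989440) = (17873503027199, 816661198080)
(x_3, y_3) = (2989440·17873503027199 + 479·136591·816661198080, 2989440·816661198080 + 136591·17873503027199) = (106863529779256567680, 4882719303976413809)
(x_4, y_4) = (2989440·106863529779256567680 + 479·136591·4882719303976413809, 2989440·4882719303976413809 + 136591·106863529779256567680) = (638924220926583633867571201, 29193192792157684333155840)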